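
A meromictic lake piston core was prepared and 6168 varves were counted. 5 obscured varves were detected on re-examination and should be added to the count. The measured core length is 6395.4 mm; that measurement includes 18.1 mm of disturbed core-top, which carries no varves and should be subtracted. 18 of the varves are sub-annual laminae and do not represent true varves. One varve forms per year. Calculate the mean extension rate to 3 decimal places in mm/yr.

Adjusted count: 6168 − 18 + 5 = 6155 varves.
Removing the 18.1 mm offcut leaves 6395.4 − 18.1 = 6377.3 mm.
6377.3 mm over 6155 years gives 6377.3 / 6155 ≈ 1.036 mm/yr.

1.036 mm/yr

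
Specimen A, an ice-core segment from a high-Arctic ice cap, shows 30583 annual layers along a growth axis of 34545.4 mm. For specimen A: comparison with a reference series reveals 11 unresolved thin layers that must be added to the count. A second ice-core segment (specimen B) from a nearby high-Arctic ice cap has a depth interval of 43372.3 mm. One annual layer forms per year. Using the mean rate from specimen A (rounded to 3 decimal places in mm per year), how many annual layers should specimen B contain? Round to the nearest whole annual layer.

38417 annual layers

Specimen A: true annual layer count = 30583 + 11 = 30594.
A: 34545.4 mm over 30594 years gives 34545.4 / 30594 ≈ 1.129 mm per year.
Specimen B: 43372.3 mm / 1.129 mm per year = 38416.56 years ≈ 38417 annual layers.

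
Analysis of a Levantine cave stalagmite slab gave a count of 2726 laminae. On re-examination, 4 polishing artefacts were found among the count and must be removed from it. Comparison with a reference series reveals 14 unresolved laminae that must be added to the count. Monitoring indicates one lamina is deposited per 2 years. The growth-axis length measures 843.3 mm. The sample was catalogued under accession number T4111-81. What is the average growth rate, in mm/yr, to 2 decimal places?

0.15 mm/yr

After corrections the count is 2726 − 4 + 14 = 2736 laminae.
2736 laminae at 2 years each span 2736 × 2 = 5472 years.
843.3 mm over 5472 years gives 843.3 / 5472 ≈ 0.15 mm/yr.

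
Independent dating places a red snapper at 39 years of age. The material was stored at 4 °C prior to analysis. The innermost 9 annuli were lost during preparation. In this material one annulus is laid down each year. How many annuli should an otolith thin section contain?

Expected annuli over 39 years: 39.
Less the 9 uncaptured annuli: 39 − 9 = 30.

30 annuli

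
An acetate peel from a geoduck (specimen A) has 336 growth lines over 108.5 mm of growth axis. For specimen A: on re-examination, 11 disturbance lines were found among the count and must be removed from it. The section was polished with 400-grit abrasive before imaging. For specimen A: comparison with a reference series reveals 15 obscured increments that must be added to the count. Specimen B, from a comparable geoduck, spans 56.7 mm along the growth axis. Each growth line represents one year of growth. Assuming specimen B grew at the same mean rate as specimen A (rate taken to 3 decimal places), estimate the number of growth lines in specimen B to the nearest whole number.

Specimen A: after corrections the count is 336 − 11 + 15 = 340 growth lines.
A: Extension rate ≈ 108.5 / 340 = 0.319 mm/yr.
Specimen B: 56.7 mm / 0.319 mm per year = 177.74 years ≈ 178 growth lines.

178 growth lines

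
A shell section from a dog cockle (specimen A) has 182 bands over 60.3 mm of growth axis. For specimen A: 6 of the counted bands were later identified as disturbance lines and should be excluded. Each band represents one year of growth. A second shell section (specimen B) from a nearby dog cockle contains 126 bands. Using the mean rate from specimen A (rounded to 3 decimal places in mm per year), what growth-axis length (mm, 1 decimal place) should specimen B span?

Specimen A: adjusted count: 182 − 6 = 176 bands.
A: 60.3 mm over 176 years gives 60.3 / 176 ≈ 0.343 mm per year.
For B, 0.343 mm/year × 126 years = 43.2 mm.

43.2 mm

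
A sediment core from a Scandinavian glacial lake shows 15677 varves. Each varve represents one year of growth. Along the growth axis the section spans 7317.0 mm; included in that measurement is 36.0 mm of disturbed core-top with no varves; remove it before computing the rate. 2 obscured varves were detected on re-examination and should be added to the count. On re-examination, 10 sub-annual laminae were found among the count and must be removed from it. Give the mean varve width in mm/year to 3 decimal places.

0.465 mm/year

After corrections the count is 15677 − 10 + 2 = 15669 varves.
Net length = 7317.0 − 36.0 = 7281.0 mm.
7281.0 mm over 15669 years gives 7281.0 / 15669 ≈ 0.465 mm/year.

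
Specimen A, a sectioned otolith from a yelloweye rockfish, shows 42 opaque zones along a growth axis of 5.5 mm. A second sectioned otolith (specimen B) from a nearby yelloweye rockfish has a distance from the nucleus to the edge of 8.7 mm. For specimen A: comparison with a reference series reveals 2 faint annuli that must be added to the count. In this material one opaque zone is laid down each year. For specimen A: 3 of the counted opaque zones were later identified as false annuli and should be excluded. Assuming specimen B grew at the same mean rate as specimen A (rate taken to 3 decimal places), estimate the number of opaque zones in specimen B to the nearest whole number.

Specimen A: after corrections the count is 42 − 3 + 2 = 41 opaque zones.
A: 5.5 mm over 41 years gives 5.5 / 41 ≈ 0.134 mm/yr.
Specimen B: 8.7 mm / 0.134 mm per year = 64.93 years ≈ 65 opaque zones.

65 opaque zones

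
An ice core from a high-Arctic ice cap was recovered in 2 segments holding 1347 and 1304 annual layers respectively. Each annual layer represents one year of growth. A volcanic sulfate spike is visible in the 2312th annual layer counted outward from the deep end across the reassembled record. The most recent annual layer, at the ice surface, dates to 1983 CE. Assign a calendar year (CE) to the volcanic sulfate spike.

1644 CE

Total annual layers = 1347 + 1304 = 2651.
2651 − 2312 = 339 annual layers lie beyond the volcanic sulfate spike toward the ice surface.
The annual layer at the ice surface is 1983 CE, so the volcanic sulfate spike dates to 1983 − 339 = 1644 CE.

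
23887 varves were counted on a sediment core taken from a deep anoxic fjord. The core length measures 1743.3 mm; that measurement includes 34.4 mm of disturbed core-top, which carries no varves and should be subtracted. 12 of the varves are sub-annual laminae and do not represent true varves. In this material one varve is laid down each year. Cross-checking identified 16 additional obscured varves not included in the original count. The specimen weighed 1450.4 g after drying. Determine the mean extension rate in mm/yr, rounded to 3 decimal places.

0.072 mm/yr

After corrections the count is 23887 − 12 + 16 = 23891 varves.
Removing the 34.4 mm offcut leaves 1743.3 − 34.4 = 1708.9 mm.
1708.9 mm over 23891 years gives 1708.9 / 23891 ≈ 0.072 mm/yr.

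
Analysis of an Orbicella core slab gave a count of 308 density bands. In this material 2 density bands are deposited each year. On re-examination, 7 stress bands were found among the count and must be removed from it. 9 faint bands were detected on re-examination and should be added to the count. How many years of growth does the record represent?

155 yr

Correcting the raw count gives 308 − 7 + 9 = 310 true density bands.
310 density bands at 2 per year is 310 / 2 = 155 years.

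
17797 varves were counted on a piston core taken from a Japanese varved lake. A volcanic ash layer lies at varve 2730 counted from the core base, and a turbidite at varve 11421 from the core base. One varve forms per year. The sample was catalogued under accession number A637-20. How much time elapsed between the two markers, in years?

Separation: 11421 − 2730 = 8691 varves.
One varve per year makes the interval 8691 years.

8691 yr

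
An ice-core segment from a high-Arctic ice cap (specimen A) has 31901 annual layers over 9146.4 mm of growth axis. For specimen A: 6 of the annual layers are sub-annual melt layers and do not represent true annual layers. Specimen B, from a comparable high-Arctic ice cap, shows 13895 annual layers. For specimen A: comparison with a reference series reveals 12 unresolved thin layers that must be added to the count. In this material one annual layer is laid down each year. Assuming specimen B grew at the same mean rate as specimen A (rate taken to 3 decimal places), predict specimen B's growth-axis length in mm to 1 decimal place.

3987.9 mm

Specimen A: correcting the raw count gives 31901 − 6 + 12 = 31907 true annual layers.
A: 9146.4 mm over 31907 years gives 9146.4 / 31907 ≈ 0.287 mm per year.
B's length ≈ 0.287 × 13895 = 3987.9 mm.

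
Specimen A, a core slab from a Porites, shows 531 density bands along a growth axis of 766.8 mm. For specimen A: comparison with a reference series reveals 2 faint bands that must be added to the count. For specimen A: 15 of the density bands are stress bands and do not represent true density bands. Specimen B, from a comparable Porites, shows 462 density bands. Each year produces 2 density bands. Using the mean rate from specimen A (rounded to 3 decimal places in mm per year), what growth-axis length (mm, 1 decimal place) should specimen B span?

684.0 mm

Specimen A: after corrections the count is 531 − 15 + 2 = 518 density bands.
Specimen A: with 2 density bands per year, 518 / 2 = 259 years.
A: 766.8 mm over 259 years gives 766.8 / 259 ≈ 2.961 mm/yr.
Specimen B: dividing by 2 density bands per year: 462 / 2 = 231 years. B's length ≈ 2.961 × 231 = 684.0 mm.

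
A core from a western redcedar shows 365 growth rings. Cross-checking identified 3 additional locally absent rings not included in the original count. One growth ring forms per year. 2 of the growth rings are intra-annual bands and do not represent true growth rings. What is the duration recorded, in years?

366 years

After corrections the count is 365 − 2 + 3 = 366 growth rings.
At one growth ring per year, that is 366 years.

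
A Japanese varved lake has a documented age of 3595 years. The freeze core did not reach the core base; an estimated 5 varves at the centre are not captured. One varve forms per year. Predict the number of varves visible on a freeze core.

3590 varves

One varve per year gives 3595 varves over 3595 years.
Less the 5 uncaptured varves: 3595 − 5 = 3590.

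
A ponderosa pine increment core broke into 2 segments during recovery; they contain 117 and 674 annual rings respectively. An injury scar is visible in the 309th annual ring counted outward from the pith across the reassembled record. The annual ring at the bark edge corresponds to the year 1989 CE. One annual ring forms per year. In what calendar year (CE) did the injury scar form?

Total annual rings = 117 + 674 = 791.
791 − 309 = 482 annual rings lie beyond the injury scar toward the bark edge.
1989 − 482 = 1507 CE.

1507 CE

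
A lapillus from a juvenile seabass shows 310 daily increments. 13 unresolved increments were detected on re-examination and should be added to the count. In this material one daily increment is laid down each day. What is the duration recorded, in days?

323 d

After corrections the count is 310 + 13 = 323 daily increments.
With a one-to-one daily increment periodicity this is 323 days.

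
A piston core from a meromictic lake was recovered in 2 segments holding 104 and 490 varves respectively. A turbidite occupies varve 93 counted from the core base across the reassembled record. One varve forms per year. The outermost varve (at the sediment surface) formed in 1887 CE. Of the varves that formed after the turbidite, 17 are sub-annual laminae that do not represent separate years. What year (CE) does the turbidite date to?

Total varves = 104 + 490 = 594.
The turbidite sits at varve 93 from the core base, so 594 − 93 = 501 varves formed after it.
Removing the 17 false varves leaves 501 − 17 = 484 true varves beyond the turbidite.
Counting back 484 years from 1887 CE places the turbidite in 1887 − 484 = 1403 CE.

1403 CE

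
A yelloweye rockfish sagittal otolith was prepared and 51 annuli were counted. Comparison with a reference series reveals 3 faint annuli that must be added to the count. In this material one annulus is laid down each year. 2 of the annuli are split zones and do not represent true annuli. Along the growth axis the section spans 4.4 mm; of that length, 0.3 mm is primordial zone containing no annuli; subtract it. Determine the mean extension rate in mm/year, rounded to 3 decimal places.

0.079 mm/year

True annulus count = 51 − 2 + 3 = 52.
Removing the 0.3 mm offcut leaves 4.4 − 0.3 = 4.1 mm.
Extension rate ≈ 4.1 / 52 = 0.079 mm/year.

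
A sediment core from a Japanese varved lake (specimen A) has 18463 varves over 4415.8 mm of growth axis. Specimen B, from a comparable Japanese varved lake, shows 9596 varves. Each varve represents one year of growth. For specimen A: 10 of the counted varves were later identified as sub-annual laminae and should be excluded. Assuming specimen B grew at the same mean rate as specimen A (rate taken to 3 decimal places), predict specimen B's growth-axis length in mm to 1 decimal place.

Specimen A: after corrections the count is 18463 − 10 = 18453 varves.
A: 4415.8 mm over 18453 years gives 4415.8 / 18453 ≈ 0.239 mm/yr.
B's length ≈ 0.239 × 9596 = 2293.4 mm.

2293.4 mm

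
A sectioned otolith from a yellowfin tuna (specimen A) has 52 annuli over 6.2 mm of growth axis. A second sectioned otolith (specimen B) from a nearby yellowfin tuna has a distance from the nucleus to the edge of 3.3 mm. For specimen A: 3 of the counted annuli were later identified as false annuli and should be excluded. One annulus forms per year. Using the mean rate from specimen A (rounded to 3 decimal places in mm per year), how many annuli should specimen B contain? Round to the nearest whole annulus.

26 annuli

Specimen A: after corrections the count is 52 − 3 = 49 annuli.
A: Extension rate ≈ 6.2 / 49 = 0.127 mm/year.
Specimen B: 3.3 mm / 0.127 mm per year = 25.98 years ≈ 26 annuli.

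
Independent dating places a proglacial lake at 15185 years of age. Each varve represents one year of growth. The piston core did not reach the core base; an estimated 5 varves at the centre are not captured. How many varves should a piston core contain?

Expected varves over 15185 years: 15185.
Subtracting the 5 varves not captured gives 15185 − 5 = 15180 varves in the record.

15180 varves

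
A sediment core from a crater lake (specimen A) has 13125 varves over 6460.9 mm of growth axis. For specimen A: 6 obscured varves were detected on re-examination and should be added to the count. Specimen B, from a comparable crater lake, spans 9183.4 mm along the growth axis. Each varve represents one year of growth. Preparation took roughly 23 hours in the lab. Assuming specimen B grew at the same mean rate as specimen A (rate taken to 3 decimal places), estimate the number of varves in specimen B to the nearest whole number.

Specimen A: true varve count = 13125 + 6 = 13131.
A: Mean rate = 6460.9 mm / 13131 years ≈ 0.492 mm/yr.
Specimen B: 9183.4 mm / 0.492 mm per year = 18665.45 years ≈ 18665 varves.

18665 varves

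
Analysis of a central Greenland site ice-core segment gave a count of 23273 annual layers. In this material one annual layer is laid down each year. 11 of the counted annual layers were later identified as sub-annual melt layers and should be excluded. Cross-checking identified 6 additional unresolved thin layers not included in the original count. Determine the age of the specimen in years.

23268 years

After corrections the count is 23273 − 11 + 6 = 23268 annual layers.
At one annual layer per year, that is 23268 years.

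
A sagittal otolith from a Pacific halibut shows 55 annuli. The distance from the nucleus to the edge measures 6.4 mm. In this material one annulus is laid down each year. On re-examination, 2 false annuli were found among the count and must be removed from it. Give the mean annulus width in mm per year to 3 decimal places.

0.121 mm per year

After corrections the count is 55 − 2 = 53 annuli.
6.4 mm over 53 years gives 6.4 / 53 ≈ 0.121 mm per year.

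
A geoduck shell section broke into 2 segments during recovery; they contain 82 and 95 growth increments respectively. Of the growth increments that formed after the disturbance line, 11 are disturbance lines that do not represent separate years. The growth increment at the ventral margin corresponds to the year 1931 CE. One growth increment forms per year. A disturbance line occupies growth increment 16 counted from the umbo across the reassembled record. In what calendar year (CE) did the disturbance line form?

1781 CE

Total growth increments = 82 + 95 = 177.
The disturbance line sits at growth increment 16 from the umbo, so 177 − 16 = 161 growth increments formed after it.
Excluding 11 false growth increments: 161 − 11 = 150.
1931 − 150 = 1781 CE.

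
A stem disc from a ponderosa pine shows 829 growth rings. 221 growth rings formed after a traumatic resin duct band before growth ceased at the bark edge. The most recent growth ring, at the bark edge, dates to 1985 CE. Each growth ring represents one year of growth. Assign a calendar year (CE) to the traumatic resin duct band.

221 growth rings formed after the traumatic resin duct band.
1985 − 221 = 1764 CE.

1764 CE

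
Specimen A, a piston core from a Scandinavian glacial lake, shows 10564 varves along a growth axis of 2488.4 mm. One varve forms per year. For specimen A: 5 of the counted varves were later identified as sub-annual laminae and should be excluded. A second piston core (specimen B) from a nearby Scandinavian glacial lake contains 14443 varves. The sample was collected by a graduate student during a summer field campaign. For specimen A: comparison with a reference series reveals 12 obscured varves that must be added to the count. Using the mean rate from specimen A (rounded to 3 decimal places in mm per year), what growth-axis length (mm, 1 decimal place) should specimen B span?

3394.1 mm

Specimen A: adjusted count: 10564 − 5 + 12 = 10571 varves.
A: Extension rate ≈ 2488.4 / 10571 = 0.235 mm/year.
For B, 0.235 mm/year × 14443 years = 3394.1 mm.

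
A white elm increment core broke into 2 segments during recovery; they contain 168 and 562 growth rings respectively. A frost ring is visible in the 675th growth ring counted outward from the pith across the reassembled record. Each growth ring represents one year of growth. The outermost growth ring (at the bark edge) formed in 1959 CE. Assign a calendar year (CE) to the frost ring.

Total growth rings = 168 + 562 = 730.
The frost ring sits at growth ring 675 from the pith, so 730 − 675 = 55 growth rings formed after it.
The growth ring at the bark edge is 1959 CE, so the frost ring dates to 1959 − 55 = 1904 CE.

1904 CE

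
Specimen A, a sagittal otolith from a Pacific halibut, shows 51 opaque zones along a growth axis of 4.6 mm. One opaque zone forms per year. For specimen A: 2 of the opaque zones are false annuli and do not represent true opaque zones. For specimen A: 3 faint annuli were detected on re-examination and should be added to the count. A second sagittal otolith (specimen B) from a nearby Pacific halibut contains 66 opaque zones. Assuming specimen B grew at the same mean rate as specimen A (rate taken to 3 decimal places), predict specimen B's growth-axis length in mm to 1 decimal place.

5.8 mm

Specimen A: correcting the raw count gives 51 − 2 + 3 = 52 true opaque zones.
A: 4.6 mm over 52 years gives 4.6 / 52 ≈ 0.088 mm per year.
Length of B = 0.088 × 66 = 5.8 mm.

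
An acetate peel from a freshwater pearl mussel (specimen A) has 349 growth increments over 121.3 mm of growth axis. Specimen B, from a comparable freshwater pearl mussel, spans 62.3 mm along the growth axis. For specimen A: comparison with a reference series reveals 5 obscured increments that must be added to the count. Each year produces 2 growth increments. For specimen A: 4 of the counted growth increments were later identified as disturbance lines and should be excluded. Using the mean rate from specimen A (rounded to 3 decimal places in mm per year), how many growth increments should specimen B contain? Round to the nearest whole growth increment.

Specimen A: adjusted count: 349 − 4 + 5 = 350 growth increments.
Specimen A: dividing by 2 growth increments per year: 350 / 2 = 175 years.
A: Mean rate = 121.3 mm / 175 years ≈ 0.693 mm per year.
Specimen B: 62.3 mm / 0.693 mm per year = 89.90 years; at 2 growth increments per year that is 89.90 × 2 ≈ 180 growth increments.

180 growth increments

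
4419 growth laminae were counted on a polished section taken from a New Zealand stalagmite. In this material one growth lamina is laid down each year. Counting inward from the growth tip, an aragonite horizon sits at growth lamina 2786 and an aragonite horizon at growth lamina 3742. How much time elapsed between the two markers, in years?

956 years

3742 − 2786 = 956 growth laminae lie between the two events.
That is 956 years at one growth lamina per year.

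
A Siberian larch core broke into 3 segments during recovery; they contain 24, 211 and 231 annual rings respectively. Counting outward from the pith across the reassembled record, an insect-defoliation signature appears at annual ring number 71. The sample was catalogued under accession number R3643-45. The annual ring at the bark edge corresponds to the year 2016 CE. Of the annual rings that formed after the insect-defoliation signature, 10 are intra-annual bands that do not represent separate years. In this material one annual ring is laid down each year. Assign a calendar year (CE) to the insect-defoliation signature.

Total annual rings = 24 + 211 + 231 = 466.
Between annual ring 71 and the bark edge there are 466 − 71 = 395 annual rings.
Excluding 10 false annual rings: 395 − 10 = 385.
2016 − 385 = 1631 CE.

1631 CE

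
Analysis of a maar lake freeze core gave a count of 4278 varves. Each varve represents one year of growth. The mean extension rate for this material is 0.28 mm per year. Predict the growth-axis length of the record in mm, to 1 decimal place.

4278 years of growth are recorded.
Length ≈ 0.28 × 4278 = 1197.8 mm.

1197.8 mm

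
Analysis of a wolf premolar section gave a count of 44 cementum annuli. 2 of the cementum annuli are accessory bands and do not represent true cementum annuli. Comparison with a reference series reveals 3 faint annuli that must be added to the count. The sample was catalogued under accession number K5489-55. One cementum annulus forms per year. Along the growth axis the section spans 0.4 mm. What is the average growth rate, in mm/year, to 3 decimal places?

After corrections the count is 44 − 2 + 3 = 45 cementum annuli.
0.4 mm over 45 years gives 0.4 / 45 ≈ 0.009 mm/year.

0.009 mm/year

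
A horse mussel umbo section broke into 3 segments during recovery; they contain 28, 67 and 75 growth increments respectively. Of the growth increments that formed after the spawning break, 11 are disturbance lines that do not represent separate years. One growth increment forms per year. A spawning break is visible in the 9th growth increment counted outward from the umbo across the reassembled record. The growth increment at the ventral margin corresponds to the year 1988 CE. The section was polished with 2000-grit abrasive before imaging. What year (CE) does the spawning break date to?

1838 CE

Total growth increments = 28 + 67 + 75 = 170.
The spawning break sits at growth increment 9 from the umbo, so 170 − 9 = 161 growth increments formed after it.
Excluding 11 false growth increments: 161 − 11 = 150.
The growth increment at the ventral margin is 1988 CE, so the spawning break dates to 1988 − 150 = 1838 CE.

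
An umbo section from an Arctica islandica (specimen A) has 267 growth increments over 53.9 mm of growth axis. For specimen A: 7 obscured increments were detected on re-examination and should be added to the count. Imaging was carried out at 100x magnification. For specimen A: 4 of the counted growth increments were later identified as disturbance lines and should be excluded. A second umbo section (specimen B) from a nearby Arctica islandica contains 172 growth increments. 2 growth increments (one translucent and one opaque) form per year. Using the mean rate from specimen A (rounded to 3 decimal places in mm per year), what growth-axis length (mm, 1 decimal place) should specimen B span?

Specimen A: adjusted count: 267 − 4 + 7 = 270 growth increments.
Specimen A: with 2 growth increments per year, 270 / 2 = 135 years.
A: Mean rate = 53.9 mm / 135 years ≈ 0.399 mm/yr.
Specimen B: 172 growth increments at 2 per year is 172 / 2 = 86 years. B's length ≈ 0.399 × 86 = 34.3 mm.

34.3 mm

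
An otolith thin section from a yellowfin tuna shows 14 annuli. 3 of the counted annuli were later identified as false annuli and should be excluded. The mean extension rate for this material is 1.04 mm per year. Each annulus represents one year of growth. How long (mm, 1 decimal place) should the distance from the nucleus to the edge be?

After corrections the count is 14 − 3 = 11 annuli.
11 years at 1.04 mm/year gives 1.04 × 11 = 11.4 mm.

11.4 mm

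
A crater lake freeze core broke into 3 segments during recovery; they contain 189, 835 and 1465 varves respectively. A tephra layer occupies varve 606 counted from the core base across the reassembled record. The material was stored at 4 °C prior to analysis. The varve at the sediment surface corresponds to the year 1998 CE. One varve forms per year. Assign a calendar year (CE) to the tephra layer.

115 CE

Total varves = 189 + 835 + 1465 = 2489.
Between varve 606 and the sediment surface there are 2489 − 606 = 1883 varves.
The varve at the sediment surface is 1998 CE, so the tephra layer dates to 1998 − 1883 = 115 CE.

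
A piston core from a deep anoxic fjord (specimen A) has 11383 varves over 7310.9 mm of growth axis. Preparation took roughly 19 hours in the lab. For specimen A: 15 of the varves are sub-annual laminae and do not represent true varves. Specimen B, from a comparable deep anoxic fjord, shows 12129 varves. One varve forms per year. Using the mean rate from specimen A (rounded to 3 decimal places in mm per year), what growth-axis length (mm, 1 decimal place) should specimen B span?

7798.9 mm

Specimen A: correcting the raw count gives 11383 − 15 = 11368 true varves.
A: 7310.9 mm over 11368 years gives 7310.9 / 11368 ≈ 0.643 mm/year.
B's length ≈ 0.643 × 12129 = 7798.9 mm.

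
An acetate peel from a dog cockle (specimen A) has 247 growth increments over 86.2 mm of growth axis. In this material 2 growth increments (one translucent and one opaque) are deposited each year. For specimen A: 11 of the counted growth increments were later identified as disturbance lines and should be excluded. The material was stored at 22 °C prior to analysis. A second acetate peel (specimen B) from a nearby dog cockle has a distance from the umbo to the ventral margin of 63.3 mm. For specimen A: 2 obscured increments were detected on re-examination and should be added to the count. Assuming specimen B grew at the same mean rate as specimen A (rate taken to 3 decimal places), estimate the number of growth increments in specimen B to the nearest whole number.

175 growth increments

Specimen A: after corrections the count is 247 − 11 + 2 = 238 growth increments.
Specimen A: dividing by 2 growth increments per year: 238 / 2 = 119 years.
A: Extension rate ≈ 86.2 / 119 = 0.724 mm per year.
Specimen B: 63.3 mm / 0.724 mm per year = 87.43 years; at 2 growth increments per year that is 87.43 × 2 ≈ 175 growth increments.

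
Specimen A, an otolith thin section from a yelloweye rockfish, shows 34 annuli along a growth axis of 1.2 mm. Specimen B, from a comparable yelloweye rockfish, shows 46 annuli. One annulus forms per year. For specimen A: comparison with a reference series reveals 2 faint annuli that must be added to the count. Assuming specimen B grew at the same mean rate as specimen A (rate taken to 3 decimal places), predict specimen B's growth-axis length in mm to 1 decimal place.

Specimen A: true annulus count = 34 + 2 = 36.
A: Extension rate ≈ 1.2 / 36 = 0.033 mm/year.
For B, 0.033 mm/year × 46 years = 1.5 mm.

1.5 mm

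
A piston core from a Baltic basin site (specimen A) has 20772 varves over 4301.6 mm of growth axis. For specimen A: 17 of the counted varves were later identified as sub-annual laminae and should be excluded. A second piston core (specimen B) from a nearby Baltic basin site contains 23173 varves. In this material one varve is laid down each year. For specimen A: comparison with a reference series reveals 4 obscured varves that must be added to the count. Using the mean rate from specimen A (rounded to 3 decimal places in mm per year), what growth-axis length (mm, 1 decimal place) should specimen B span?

4796.8 mm

Specimen A: true varve count = 20772 − 17 + 4 = 20759.
A: Mean rate = 4301.6 mm / 20759 years ≈ 0.207 mm per year.
B's length ≈ 0.207 × 23173 = 4796.8 mm.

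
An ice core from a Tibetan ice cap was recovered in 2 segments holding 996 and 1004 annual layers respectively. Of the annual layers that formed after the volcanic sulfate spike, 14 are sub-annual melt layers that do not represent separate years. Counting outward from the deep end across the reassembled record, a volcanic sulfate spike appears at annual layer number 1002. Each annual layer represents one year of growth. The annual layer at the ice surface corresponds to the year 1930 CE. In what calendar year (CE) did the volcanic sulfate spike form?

Total annual layers = 996 + 1004 = 2000.
2000 − 1002 = 998 annual layers lie beyond the volcanic sulfate spike toward the ice surface.
Excluding 14 false annual layers: 998 − 14 = 984.
1930 − 984 = 946 CE.

946 CE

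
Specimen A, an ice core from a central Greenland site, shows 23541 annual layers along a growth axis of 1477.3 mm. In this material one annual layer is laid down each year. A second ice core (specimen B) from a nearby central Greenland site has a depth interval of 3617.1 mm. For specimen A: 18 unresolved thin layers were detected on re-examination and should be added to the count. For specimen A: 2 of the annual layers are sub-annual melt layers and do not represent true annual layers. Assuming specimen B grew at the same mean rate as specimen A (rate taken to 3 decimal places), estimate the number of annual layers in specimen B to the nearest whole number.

57414 annual layers

Specimen A: true annual layer count = 23541 − 2 + 18 = 23557.
A: Mean rate = 1477.3 mm / 23557 years ≈ 0.063 mm/yr.
For B, 3617.1 / 0.063 = 57414.29 years ≈ 57414 annual layers.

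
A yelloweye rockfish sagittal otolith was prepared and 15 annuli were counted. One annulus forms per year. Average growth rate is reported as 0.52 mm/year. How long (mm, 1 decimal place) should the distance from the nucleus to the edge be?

The record spans 15 years at 0.52 mm per year.
Predicted length = 0.52 mm/year × 15 years = 7.8 mm.

7.8 mm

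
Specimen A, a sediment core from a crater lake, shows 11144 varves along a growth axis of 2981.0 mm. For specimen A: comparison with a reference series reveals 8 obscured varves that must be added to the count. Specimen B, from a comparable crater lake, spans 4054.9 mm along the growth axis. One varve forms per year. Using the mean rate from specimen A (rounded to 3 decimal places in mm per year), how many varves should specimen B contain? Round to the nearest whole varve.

Specimen A: after corrections the count is 11144 + 8 = 11152 varves.
A: 2981.0 mm over 11152 years gives 2981.0 / 11152 ≈ 0.267 mm/year.
Specimen B: 4054.9 mm / 0.267 mm per year = 15186.89 years ≈ 15187 varves.

15187 varves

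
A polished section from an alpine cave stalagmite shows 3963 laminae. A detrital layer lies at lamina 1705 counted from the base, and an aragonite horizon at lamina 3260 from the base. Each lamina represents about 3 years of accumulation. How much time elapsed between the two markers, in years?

4665 years

3260 − 1705 = 1555 laminae lie between the two events.
Multiplying by 3 years per lamina: 1555 × 3 = 4665 years.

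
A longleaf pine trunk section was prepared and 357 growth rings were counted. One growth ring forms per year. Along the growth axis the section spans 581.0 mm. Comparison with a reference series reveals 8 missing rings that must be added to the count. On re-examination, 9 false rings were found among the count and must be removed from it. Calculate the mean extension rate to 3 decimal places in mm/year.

Correcting the raw count gives 357 − 9 + 8 = 356 true growth rings.
Extension rate ≈ 581.0 / 356 = 1.632 mm/year.

1.632 mm/year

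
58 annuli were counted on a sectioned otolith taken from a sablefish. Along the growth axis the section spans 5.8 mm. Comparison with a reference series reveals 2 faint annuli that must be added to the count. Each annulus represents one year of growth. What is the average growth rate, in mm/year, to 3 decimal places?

0.097 mm/year

Adjusted count: 58 + 2 = 60 annuli.
Mean rate = 5.8 mm / 60 years ≈ 0.097 mm/year.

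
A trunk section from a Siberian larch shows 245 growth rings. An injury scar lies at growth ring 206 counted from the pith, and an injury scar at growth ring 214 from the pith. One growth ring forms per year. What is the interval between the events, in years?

8 yr

The two markers are separated by 214 − 206 = 8 growth rings.
At one growth ring per year, 8 years elapsed between them.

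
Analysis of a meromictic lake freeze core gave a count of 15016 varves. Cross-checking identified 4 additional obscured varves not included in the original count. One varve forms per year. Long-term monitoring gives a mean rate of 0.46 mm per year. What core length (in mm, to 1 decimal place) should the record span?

6909.2 mm

True varve count = 15016 + 4 = 15020.
15020 years at 0.46 mm/year gives 0.46 × 15020 = 6909.2 mm.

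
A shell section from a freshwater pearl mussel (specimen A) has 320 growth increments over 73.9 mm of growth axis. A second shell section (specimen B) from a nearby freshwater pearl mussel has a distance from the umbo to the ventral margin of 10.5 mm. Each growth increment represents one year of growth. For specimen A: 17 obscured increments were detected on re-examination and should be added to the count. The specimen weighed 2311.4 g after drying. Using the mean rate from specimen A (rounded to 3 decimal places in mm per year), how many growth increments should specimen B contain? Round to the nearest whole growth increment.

48 growth increments

Specimen A: adjusted count: 320 + 17 = 337 growth increments.
A: Mean rate = 73.9 mm / 337 years ≈ 0.219 mm/year.
Specimen B: 10.5 mm / 0.219 mm per year = 47.95 years ≈ 48 growth increments.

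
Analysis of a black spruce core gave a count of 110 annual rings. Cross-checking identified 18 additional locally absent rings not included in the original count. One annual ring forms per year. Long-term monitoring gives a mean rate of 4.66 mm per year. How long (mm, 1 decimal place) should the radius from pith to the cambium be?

596.5 mm

True annual ring count = 110 + 18 = 128.
Predicted length = 4.66 mm/year × 128 years = 596.5 mm.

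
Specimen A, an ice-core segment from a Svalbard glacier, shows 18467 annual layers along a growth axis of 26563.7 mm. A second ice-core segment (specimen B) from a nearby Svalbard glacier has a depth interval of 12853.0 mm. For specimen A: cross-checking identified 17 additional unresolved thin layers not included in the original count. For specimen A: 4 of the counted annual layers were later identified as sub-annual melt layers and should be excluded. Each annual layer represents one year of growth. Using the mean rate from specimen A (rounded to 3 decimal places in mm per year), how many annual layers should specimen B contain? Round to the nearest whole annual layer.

Specimen A: true annual layer count = 18467 − 4 + 17 = 18480.
A: Mean rate = 26563.7 mm / 18480 years ≈ 1.437 mm/yr.
Specimen B: 12853.0 mm / 1.437 mm per year = 8944.33 years ≈ 8944 annual layers.

8944 annual layers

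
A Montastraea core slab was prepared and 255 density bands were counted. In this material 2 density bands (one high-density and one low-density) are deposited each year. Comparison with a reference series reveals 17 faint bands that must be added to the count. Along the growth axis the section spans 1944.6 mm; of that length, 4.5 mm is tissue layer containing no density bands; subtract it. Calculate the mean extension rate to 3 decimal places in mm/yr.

Adjusted count: 255 + 17 = 272 density bands.
Dividing by 2 density bands per year: 272 / 2 = 136 years.
Removing the 4.5 mm offcut leaves 1944.6 − 4.5 = 1940.1 mm.
Mean rate = 1940.1 mm / 136 years ≈ 14.265 mm/yr.

14.265 mm/yr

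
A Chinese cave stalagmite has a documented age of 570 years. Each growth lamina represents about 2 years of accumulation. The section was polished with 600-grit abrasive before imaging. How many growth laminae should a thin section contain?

Expected growth laminae: 570 / 2 = 285.
So 285 growth laminae should be present.

285 growth laminae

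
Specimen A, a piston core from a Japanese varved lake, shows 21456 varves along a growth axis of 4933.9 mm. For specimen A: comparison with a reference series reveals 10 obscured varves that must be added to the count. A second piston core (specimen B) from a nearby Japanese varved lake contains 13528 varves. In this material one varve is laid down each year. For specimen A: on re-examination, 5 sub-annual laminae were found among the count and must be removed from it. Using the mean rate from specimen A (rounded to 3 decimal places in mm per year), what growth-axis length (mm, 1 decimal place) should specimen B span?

3111.4 mm

Specimen A: correcting the raw count gives 21456 − 5 + 10 = 21461 true varves.
A: 4933.9 mm over 21461 years gives 4933.9 / 21461 ≈ 0.230 mm per year.
Length of B = 0.230 × 13528 = 3111.4 mm.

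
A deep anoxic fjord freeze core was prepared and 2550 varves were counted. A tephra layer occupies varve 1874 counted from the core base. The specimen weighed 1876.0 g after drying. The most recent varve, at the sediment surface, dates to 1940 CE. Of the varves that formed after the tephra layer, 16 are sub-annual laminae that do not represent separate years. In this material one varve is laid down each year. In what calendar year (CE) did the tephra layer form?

1280 CE

The tephra layer sits at varve 1874 from the core base, so 2550 − 1874 = 676 varves formed after it.
Excluding 16 false varves: 676 − 16 = 660.
The varve at the sediment surface is 1940 CE, so the tephra layer dates to 1940 − 660 = 1280 CE.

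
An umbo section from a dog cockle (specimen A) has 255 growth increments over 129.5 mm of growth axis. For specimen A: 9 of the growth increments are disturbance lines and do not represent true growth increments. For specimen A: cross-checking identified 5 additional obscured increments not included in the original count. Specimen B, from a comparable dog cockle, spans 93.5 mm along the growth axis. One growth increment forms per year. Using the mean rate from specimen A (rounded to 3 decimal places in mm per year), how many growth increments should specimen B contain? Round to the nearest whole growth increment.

181 growth increments

Specimen A: adjusted count: 255 − 9 + 5 = 251 growth increments.
A: Mean rate = 129.5 mm / 251 years ≈ 0.516 mm/yr.
B spans 93.5 / 0.516 = 181.20 years ≈ 181 growth increments.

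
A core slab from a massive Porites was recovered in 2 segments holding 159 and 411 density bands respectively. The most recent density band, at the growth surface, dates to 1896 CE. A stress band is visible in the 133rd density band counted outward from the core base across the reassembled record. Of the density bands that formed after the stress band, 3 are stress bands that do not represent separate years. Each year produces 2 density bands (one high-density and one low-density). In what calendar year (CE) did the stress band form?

Total density bands = 159 + 411 = 570.
570 − 133 = 437 density bands lie beyond the stress band toward the growth surface.
Excluding 3 false density bands: 437 − 3 = 434.
Dividing by 2 density bands per year: 434 / 2 = 217 years.
Counting back 217 years from 1896 CE places the stress band in 1896 − 217 = 1679 CE.

1679 CE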